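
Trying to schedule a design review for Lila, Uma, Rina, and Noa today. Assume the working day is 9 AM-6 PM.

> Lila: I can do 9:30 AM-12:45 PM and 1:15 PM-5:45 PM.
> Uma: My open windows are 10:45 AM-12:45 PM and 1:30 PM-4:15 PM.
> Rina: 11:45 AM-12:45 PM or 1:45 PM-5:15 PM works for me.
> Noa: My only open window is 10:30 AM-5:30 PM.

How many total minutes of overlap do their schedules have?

210

Lila ∩ Uma: 10:45-12:45, 13:30-16:15.
Lila ∩ Uma ∩ Rina: 11:45-12:45, 13:45-16:15.
Lila ∩ Uma ∩ Rina ∩ Noa: 11:45-12:45, 13:45-16:15.
Summing the common windows: 60 + 150 = 210 minutes.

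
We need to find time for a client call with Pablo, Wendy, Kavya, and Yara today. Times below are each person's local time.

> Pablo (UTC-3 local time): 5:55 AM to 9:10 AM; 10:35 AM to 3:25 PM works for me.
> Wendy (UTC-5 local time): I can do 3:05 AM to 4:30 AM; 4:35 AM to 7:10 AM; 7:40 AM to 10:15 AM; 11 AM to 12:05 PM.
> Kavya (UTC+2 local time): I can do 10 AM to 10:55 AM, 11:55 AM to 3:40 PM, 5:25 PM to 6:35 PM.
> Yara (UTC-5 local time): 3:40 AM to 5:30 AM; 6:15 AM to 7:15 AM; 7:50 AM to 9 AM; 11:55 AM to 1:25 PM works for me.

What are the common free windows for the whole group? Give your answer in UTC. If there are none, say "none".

Pablo in UTC: 08:55-12:10, 13:35-18:25 (add 3h to convert from UTC-3).
Wendy in UTC: 08:05-09:30, 09:35-12:10, 12:40-15:15, 16:00-17:05 (add 5h to convert from UTC-5).
Kavya in UTC: 08:00-08:55, 09:55-13:40, 15:25-16:35 (subtract 2h to convert from UTC+2).
Yara in UTC: 08:40-10:30, 11:15-12:15, 12:50-14:00, 16:55-18:25 (add 5h to convert from UTC-5).
Pablo ∩ Wendy: 08:55-09:30, 09:35-12:10, 13:35-15:15, 16:00-17:05.
Pablo ∩ Wendy ∩ Kavya: 09:55-12:10, 13:35-13:40, 16:00-16:35.
Pablo ∩ Wendy ∩ Kavya ∩ Yara: 09:55-10:30, 11:15-12:10, 13:35-13:40.
Those are the intersection windows.

09:55-10:30, 11:15-12:10, 13:35-13:40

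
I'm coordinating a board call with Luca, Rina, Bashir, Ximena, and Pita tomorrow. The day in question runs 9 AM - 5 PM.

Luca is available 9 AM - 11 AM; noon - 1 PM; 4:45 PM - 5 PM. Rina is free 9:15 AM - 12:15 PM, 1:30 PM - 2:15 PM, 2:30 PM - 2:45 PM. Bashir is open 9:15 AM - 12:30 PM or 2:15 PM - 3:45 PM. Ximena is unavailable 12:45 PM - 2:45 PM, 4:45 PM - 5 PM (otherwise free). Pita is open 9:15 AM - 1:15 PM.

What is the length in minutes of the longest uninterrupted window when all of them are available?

Luca free: 09:00-11:00, 12:00-13:00, 16:45-17:00.
Rina free: 09:15-12:15, 13:30-14:15, 14:30-14:45.
Bashir free: 09:15-12:30, 14:15-15:45.
Ximena free: 09:00-12:45, 14:45-16:45 (invert busy blocks within the working day).
Pita free: 09:15-13:15.
Luca ∩ Rina: 09:15-11:00, 12:00-12:15.
Luca ∩ Rina ∩ Bashir: 09:15-11:00, 12:00-12:15.
Luca ∩ Rina ∩ Bashir ∩ Ximena: 09:15-11:00, 12:00-12:15.
Luca ∩ Rina ∩ Bashir ∩ Ximena ∩ Pita: 09:15-11:00, 12:00-12:15.
The longest is 09:15-11:00 at 105 minutes.

105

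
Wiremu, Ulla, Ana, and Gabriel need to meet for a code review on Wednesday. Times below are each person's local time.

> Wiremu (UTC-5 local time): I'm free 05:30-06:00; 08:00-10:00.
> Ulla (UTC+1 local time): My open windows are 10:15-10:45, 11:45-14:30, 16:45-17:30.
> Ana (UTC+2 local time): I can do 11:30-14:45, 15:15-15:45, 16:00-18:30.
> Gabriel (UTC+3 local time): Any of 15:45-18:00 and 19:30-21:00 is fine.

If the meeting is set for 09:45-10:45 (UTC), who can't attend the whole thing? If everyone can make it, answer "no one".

Gabriel, Ulla, Wiremu

Wiremu in UTC: 10:30-11:00, 13:00-15:00 (add 5h to convert from UTC-5).
Ulla in UTC: 09:15-09:45, 10:45-13:30, 15:45-16:30 (subtract 1h to convert from UTC+1).
Ana in UTC: 09:30-12:45, 13:15-13:45, 14:00-16:30 (subtract 2h to convert from UTC+2).
Gabriel in UTC: 12:45-15:00, 16:30-18:00 (subtract 3h to convert from UTC+3).
Wiremu: not fully free for 09:45-10:45. Ulla: not fully free for 09:45-10:45. Ana: free for 09:45-10:45. Gabriel: not fully free for 09:45-10:45.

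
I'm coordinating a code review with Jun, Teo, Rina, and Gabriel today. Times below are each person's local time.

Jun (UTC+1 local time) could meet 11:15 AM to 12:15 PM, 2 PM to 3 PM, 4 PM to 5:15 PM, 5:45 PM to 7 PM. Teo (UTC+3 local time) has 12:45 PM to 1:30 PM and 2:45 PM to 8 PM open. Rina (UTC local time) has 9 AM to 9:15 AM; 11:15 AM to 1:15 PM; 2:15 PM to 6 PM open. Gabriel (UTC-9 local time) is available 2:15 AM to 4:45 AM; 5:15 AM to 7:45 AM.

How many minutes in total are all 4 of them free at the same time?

Jun in UTC: 10:15-11:15, 13:00-14:00, 15:00-16:15, 16:45-18:00 (subtract 1h to convert from UTC+1).
Teo in UTC: 09:45-10:30, 11:45-17:00 (subtract 3h to convert from UTC+3).
Rina in UTC: 09:00-09:15, 11:15-13:15, 14:15-18:00.
Gabriel in UTC: 11:15-13:45, 14:15-16:45 (add 9h to convert from UTC-9).
Jun ∩ Teo: 10:15-10:30, 13:00-14:00, 15:00-16:15, 16:45-17:00.
Jun ∩ Teo ∩ Rina: 13:00-13:15, 15:00-16:15, 16:45-17:00.
Jun ∩ Teo ∩ Rina ∩ Gabriel: 13:00-13:15, 15:00-16:15.
Those are the intersection windows.
Summing the common windows: 15 + 75 = 90 minutes.

90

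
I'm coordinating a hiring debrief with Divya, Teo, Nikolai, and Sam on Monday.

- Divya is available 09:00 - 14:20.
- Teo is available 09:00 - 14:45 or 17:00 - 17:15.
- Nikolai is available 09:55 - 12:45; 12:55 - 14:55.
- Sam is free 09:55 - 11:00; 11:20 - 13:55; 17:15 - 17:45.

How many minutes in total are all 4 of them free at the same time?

210

Divya ∩ Teo: 09:00-14:20.
Divya ∩ Teo ∩ Nikolai: 09:55-12:45, 12:55-14:20.
Divya ∩ Teo ∩ Nikolai ∩ Sam: 09:55-11:00, 11:20-12:45, 12:55-13:55.
Summing the common windows: 65 + 85 + 60 = 210 minutes.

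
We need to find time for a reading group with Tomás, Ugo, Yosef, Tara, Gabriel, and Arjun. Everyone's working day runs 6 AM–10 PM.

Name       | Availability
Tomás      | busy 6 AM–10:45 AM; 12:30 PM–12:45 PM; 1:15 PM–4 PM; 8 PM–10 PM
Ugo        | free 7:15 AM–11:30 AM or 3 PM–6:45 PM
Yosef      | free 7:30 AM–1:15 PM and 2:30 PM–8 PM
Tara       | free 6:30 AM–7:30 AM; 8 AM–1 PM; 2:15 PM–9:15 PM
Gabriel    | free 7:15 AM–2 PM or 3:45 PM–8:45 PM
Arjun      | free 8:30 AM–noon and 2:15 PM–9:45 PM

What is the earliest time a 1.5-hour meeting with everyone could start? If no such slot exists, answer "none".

Tomás free: 10:45-12:30, 12:45-13:15, 16:00-20:00 (invert busy blocks within the working day).
Ugo free: 07:15-11:30, 15:00-18:45.
Yosef free: 07:30-13:15, 14:30-20:00.
Tara free: 06:30-07:30, 08:00-13:00, 14:15-21:15.
Gabriel free: 07:15-14:00, 15:45-20:45.
Arjun free: 08:30-12:00, 14:15-21:45.
Tomás ∩ Ugo: 10:45-11:30, 16:00-18:45.
Tomás ∩ Ugo ∩ Yosef: 10:45-11:30, 16:00-18:45.
Tomás ∩ Ugo ∩ Yosef ∩ Tara: 10:45-11:30, 16:00-18:45.
Tomás ∩ Ugo ∩ Yosef ∩ Tara ∩ Gabriel: 10:45-11:30, 16:00-18:45.
Tomás ∩ Ugo ∩ Yosef ∩ Tara ∩ Gabriel ∩ Arjun: 10:45-11:30, 16:00-18:45.
So the common availability across everyone is 10:45-11:30, 16:00-18:45.
The first common window of at least 90 minutes is 16:00-18:45, so the earliest start is 16:00.

16:00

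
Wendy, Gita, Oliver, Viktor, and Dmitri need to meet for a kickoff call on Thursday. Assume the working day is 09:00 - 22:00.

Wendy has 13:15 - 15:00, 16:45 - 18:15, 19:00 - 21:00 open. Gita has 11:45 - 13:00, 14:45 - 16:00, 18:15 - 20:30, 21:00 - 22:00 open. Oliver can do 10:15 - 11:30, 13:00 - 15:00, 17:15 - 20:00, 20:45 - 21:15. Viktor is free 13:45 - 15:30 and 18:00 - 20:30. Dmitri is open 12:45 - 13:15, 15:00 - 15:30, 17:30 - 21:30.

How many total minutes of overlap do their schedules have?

Wendy ∩ Gita: 14:45-15:00, 19:00-20:30.
Wendy ∩ Gita ∩ Oliver: 14:45-15:00, 19:00-20:00.
Wendy ∩ Gita ∩ Oliver ∩ Viktor: 14:45-15:00, 19:00-20:00.
Wendy ∩ Gita ∩ Oliver ∩ Viktor ∩ Dmitri: 19:00-20:00.
That's a single block of 60 minutes.

60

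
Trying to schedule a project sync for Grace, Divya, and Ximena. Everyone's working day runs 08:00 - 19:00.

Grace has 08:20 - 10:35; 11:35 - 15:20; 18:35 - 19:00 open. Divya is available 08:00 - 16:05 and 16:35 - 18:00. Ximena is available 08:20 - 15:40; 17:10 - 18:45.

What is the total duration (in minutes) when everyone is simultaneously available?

Grace ∩ Divya: 08:20-10:35, 11:35-15:20.
Grace ∩ Divya ∩ Ximena: 08:20-10:35, 11:35-15:20.
Summing the common windows: 135 + 225 = 360 minutes.

360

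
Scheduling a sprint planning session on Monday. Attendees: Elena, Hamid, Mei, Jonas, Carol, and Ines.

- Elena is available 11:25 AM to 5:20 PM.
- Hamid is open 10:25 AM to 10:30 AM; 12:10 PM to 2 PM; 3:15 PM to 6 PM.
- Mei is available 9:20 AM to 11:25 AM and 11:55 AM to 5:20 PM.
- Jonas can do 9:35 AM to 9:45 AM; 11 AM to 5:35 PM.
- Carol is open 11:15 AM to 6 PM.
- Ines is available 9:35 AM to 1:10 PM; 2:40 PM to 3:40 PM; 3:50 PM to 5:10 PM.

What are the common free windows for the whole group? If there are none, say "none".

12:10-13:10, 15:15-15:40, 15:50-17:10

Elena ∩ Hamid: 12:10-14:00, 15:15-17:20.
Elena ∩ Hamid ∩ Mei: 12:10-14:00, 15:15-17:20.
Elena ∩ Hamid ∩ Mei ∩ Jonas: 12:10-14:00, 15:15-17:20.
Elena ∩ Hamid ∩ Mei ∩ Jonas ∩ Carol: 12:10-14:00, 15:15-17:20.
Elena ∩ Hamid ∩ Mei ∩ Jonas ∩ Carol ∩ Ines: 12:10-13:10, 15:15-15:40, 15:50-17:10.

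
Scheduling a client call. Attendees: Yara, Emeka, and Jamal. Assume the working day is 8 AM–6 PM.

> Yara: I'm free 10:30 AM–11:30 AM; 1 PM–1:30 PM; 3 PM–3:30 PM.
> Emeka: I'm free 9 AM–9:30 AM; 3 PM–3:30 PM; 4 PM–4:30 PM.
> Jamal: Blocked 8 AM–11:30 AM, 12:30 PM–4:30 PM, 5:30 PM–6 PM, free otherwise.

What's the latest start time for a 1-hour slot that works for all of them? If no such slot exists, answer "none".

none

Yara free: 10:30-11:30, 13:00-13:30, 15:00-15:30.
Emeka free: 09:00-09:30, 15:00-15:30, 16:00-16:30.
Jamal free: 11:30-12:30, 16:30-17:30 (invert busy blocks within the working day).
Yara ∩ Emeka: 15:00-15:30.
Yara ∩ Emeka ∩ Jamal: ∅.
There is no time when everyone is free.
No common window is at least 60 minutes long.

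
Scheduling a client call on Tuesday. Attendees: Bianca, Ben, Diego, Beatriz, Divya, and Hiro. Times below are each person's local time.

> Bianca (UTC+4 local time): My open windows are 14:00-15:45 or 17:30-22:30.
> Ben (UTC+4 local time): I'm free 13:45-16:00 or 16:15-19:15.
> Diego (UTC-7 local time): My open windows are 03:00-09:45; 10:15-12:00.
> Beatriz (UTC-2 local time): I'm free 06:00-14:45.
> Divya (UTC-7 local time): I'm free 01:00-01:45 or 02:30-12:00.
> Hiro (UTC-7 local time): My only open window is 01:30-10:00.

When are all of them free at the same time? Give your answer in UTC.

Bianca in UTC: 10:00-11:45, 13:30-18:30 (subtract 4h to convert from UTC+4).
Ben in UTC: 09:45-12:00, 12:15-15:15 (subtract 4h to convert from UTC+4).
Diego in UTC: 10:00-16:45, 17:15-19:00 (add 7h to convert from UTC-7).
Beatriz in UTC: 08:00-16:45 (add 2h to convert from UTC-2).
Divya in UTC: 08:00-08:45, 09:30-19:00 (add 7h to convert from UTC-7).
Hiro in UTC: 08:30-17:00 (add 7h to convert from UTC-7).
Bianca ∩ Ben: 10:00-11:45, 13:30-15:15.
Bianca ∩ Ben ∩ Diego: 10:00-11:45, 13:30-15:15.
Bianca ∩ Ben ∩ Diego ∩ Beatriz: 10:00-11:45, 13:30-15:15.
Bianca ∩ Ben ∩ Diego ∩ Beatriz ∩ Divya: 10:00-11:45, 13:30-15:15.
Bianca ∩ Ben ∩ Diego ∩ Beatriz ∩ Divya ∩ Hiro: 10:00-11:45, 13:30-15:15.
So the common availability across everyone is 10:00-11:45, 13:30-15:15.

10:00-11:45, 13:30-15:15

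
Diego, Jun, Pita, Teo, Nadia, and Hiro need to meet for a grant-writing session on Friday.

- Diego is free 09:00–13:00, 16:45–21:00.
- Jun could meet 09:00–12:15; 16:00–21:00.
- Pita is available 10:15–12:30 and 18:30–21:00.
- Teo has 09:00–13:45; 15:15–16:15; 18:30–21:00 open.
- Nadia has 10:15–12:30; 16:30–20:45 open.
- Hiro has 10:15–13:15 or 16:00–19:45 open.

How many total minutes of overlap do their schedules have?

Diego ∩ Jun: 09:00-12:15, 16:45-21:00.
Diego ∩ Jun ∩ Pita: 10:15-12:15, 18:30-21:00.
Diego ∩ Jun ∩ Pita ∩ Teo: 10:15-12:15, 18:30-21:00.
Diego ∩ Jun ∩ Pita ∩ Teo ∩ Nadia: 10:15-12:15, 18:30-20:45.
Diego ∩ Jun ∩ Pita ∩ Teo ∩ Nadia ∩ Hiro: 10:15-12:15, 18:30-19:45.
Summing the common windows: 120 + 75 = 195 minutes.

195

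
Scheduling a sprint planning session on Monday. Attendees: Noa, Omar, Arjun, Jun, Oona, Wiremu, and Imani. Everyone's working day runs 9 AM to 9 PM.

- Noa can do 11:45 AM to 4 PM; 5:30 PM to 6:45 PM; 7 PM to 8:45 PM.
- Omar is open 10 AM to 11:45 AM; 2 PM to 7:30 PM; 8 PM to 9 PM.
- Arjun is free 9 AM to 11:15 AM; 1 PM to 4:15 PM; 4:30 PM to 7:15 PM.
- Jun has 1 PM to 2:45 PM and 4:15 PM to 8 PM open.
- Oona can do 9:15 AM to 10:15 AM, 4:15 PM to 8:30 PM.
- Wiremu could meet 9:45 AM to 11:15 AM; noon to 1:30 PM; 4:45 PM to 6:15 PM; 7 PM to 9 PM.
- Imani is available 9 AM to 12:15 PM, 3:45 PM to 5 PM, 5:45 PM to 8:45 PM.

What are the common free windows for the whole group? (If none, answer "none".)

17:45-18:15, 19:00-19:15

Noa ∩ Omar: 14:00-16:00, 17:30-18:45, 19:00-19:30, 20:00-20:45.
Noa ∩ Omar ∩ Arjun: 14:00-16:00, 17:30-18:45, 19:00-19:15.
Noa ∩ Omar ∩ Arjun ∩ Jun: 14:00-14:45, 17:30-18:45, 19:00-19:15.
Noa ∩ Omar ∩ Arjun ∩ Jun ∩ Oona: 17:30-18:45, 19:00-19:15.
Noa ∩ Omar ∩ Arjun ∩ Jun ∩ Oona ∩ Wiremu: 17:30-18:15, 19:00-19:15.
Noa ∩ Omar ∩ Arjun ∩ Jun ∩ Oona ∩ Wiremu ∩ Imani: 17:45-18:15, 19:00-19:15.
So the common availability across everyone is 17:45-18:15, 19:00-19:15.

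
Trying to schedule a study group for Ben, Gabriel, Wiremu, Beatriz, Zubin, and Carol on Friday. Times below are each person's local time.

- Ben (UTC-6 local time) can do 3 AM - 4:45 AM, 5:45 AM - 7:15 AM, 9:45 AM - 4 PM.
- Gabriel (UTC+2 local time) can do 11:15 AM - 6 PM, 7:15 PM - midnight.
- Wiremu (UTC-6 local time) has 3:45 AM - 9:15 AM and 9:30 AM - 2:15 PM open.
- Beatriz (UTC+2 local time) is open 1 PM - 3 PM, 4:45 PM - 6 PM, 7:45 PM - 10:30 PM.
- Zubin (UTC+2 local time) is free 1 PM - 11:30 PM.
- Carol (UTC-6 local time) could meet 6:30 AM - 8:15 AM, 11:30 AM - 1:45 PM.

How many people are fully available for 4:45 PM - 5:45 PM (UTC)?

Ben in UTC: 09:00-10:45, 11:45-13:15, 15:45-22:00 (add 6h to convert from UTC-6).
Gabriel in UTC: 09:15-16:00, 17:15-22:00 (subtract 2h to convert from UTC+2).
Wiremu in UTC: 09:45-15:15, 15:30-20:15 (add 6h to convert from UTC-6).
Beatriz in UTC: 11:00-13:00, 14:45-16:00, 17:45-20:30 (subtract 2h to convert from UTC+2).
Zubin in UTC: 11:00-21:30 (subtract 2h to convert from UTC+2).
Carol in UTC: 12:30-14:15, 17:30-19:45 (add 6h to convert from UTC-6).
Ben, Wiremu, and Zubin can make the full 16:45-17:45 slot — that's 3.

3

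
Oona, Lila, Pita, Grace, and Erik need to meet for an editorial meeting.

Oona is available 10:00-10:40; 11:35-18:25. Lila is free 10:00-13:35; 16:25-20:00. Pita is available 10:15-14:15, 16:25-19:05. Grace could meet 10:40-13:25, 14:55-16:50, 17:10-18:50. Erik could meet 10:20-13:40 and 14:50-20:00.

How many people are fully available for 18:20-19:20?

2

Lila and Erik can make the full 18:20-19:20 slot — that's 2.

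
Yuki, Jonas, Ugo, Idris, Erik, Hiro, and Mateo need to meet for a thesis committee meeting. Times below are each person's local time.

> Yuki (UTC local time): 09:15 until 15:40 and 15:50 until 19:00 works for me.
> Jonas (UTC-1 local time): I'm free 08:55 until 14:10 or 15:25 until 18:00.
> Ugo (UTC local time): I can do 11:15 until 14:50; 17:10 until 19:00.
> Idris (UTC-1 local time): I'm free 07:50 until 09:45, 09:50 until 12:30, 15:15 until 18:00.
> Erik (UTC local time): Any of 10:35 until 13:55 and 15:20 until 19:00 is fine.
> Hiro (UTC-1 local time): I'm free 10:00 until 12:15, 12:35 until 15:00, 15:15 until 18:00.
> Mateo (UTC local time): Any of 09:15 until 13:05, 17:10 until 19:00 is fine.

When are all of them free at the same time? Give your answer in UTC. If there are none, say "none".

11:15-13:05, 17:10-19:00

Yuki in UTC: 09:15-15:40, 15:50-19:00.
Jonas in UTC: 09:55-15:10, 16:25-19:00 (add 1h to convert from UTC-1).
Ugo in UTC: 11:15-14:50, 17:10-19:00.
Idris in UTC: 08:50-10:45, 10:50-13:30, 16:15-19:00 (add 1h to convert from UTC-1).
Erik in UTC: 10:35-13:55, 15:20-19:00.
Hiro in UTC: 11:00-13:15, 13:35-16:00, 16:15-19:00 (add 1h to convert from UTC-1).
Mateo in UTC: 09:15-13:05, 17:10-19:00.
Yuki ∩ Jonas: 09:55-15:10, 16:25-19:00.
Yuki ∩ Jonas ∩ Ugo: 11:15-14:50, 17:10-19:00.
Yuki ∩ Jonas ∩ Ugo ∩ Idris: 11:15-13:30, 17:10-19:00.
Yuki ∩ Jonas ∩ Ugo ∩ Idris ∩ Erik: 11:15-13:30, 17:10-19:00.
Yuki ∩ Jonas ∩ Ugo ∩ Idris ∩ Erik ∩ Hiro: 11:15-13:15, 17:10-19:00.
Yuki ∩ Jonas ∩ Ugo ∩ Idris ∩ Erik ∩ Hiro ∩ Mateo: 11:15-13:05, 17:10-19:00.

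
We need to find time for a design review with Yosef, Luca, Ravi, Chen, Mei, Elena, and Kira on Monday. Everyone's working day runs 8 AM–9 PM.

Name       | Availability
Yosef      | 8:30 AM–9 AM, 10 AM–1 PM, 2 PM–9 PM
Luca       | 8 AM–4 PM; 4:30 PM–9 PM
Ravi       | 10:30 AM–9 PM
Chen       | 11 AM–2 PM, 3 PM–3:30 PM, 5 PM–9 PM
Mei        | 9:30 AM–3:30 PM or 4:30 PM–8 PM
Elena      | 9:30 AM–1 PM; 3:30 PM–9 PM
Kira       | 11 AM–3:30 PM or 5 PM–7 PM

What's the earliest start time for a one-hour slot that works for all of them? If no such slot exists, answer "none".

11:00

Yosef ∩ Luca: 08:30-09:00, 10:00-13:00, 14:00-16:00, 16:30-21:00.
Yosef ∩ Luca ∩ Ravi: 10:30-13:00, 14:00-16:00, 16:30-21:00.
Yosef ∩ Luca ∩ Ravi ∩ Chen: 11:00-13:00, 15:00-15:30, 17:00-21:00.
Yosef ∩ Luca ∩ Ravi ∩ Chen ∩ Mei: 11:00-13:00, 15:00-15:30, 17:00-20:00.
Yosef ∩ Luca ∩ Ravi ∩ Chen ∩ Mei ∩ Elena: 11:00-13:00, 17:00-20:00.
Yosef ∩ Luca ∩ Ravi ∩ Chen ∩ Mei ∩ Elena ∩ Kira: 11:00-13:00, 17:00-19:00.
The first common window of at least 60 minutes is 11:00-13:00, so the earliest start is 11:00.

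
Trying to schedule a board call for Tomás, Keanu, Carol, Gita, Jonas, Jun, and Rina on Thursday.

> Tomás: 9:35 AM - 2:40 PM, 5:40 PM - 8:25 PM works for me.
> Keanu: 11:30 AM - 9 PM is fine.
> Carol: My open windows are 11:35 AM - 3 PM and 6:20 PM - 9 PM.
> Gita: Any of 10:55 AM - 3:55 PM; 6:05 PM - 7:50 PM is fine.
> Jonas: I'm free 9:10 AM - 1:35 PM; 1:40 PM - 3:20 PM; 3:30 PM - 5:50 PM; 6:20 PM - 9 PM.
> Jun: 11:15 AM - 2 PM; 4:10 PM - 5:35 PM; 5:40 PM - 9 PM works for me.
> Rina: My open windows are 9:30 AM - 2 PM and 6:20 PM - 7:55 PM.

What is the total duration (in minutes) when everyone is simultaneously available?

Tomás ∩ Keanu: 11:30-14:40, 17:40-20:25.
Tomás ∩ Keanu ∩ Carol: 11:35-14:40, 18:20-20:25.
Tomás ∩ Keanu ∩ Carol ∩ Gita: 11:35-14:40, 18:20-19:50.
Tomás ∩ Keanu ∩ Carol ∩ Gita ∩ Jonas: 11:35-13:35, 13:40-14:40, 18:20-19:50.
Tomás ∩ Keanu ∩ Carol ∩ Gita ∩ Jonas ∩ Jun: 11:35-13:35, 13:40-14:00, 18:20-19:50.
Tomás ∩ Keanu ∩ Carol ∩ Gita ∩ Jonas ∩ Jun ∩ Rina: 11:35-13:35, 13:40-14:00, 18:20-19:50.
Summing the common windows: 120 + 20 + 90 = 230 minutes.

230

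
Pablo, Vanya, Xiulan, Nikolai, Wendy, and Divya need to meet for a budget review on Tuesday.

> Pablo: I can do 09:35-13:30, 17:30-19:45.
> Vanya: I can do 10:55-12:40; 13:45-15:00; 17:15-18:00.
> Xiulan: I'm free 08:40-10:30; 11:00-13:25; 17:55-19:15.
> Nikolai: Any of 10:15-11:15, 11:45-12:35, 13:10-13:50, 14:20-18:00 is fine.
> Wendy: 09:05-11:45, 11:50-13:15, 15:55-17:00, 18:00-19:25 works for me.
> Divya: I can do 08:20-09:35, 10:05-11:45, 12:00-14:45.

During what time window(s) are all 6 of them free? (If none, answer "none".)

Pablo ∩ Vanya: 10:55-12:40, 17:30-18:00.
Pablo ∩ Vanya ∩ Xiulan: 11:00-12:40, 17:55-18:00.
Pablo ∩ Vanya ∩ Xiulan ∩ Nikolai: 11:00-11:15, 11:45-12:35, 17:55-18:00.
Pablo ∩ Vanya ∩ Xiulan ∩ Nikolai ∩ Wendy: 11:00-11:15, 11:50-12:35.
Pablo ∩ Vanya ∩ Xiulan ∩ Nikolai ∩ Wendy ∩ Divya: 11:00-11:15, 12:00-12:35.

11:00-11:15, 12:00-12:35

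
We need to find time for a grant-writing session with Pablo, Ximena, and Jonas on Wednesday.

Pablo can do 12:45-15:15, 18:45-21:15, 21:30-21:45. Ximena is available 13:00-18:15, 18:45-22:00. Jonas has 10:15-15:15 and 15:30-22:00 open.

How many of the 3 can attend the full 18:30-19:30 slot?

Jonas can make the full 18:30-19:30 slot — that's 1.

1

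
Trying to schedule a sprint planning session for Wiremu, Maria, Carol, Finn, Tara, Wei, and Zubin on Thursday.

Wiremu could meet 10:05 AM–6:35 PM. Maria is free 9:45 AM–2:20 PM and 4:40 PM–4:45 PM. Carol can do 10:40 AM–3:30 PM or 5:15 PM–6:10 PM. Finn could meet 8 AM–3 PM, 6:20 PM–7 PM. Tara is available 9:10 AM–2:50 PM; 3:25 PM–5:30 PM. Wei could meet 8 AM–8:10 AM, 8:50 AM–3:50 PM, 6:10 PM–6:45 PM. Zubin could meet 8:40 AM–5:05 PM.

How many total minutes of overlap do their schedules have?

Wiremu ∩ Maria: 10:05-14:20, 16:40-16:45.
Wiremu ∩ Maria ∩ Carol: 10:40-14:20.
Wiremu ∩ Maria ∩ Carol ∩ Finn: 10:40-14:20.
Wiremu ∩ Maria ∩ Carol ∩ Finn ∩ Tara: 10:40-14:20.
Wiremu ∩ Maria ∩ Carol ∩ Finn ∩ Tara ∩ Wei: 10:40-14:20.
Wiremu ∩ Maria ∩ Carol ∩ Finn ∩ Tara ∩ Wei ∩ Zubin: 10:40-14:20.
So the common availability across everyone is 10:40-14:20.
That's a single block of 220 minutes.

220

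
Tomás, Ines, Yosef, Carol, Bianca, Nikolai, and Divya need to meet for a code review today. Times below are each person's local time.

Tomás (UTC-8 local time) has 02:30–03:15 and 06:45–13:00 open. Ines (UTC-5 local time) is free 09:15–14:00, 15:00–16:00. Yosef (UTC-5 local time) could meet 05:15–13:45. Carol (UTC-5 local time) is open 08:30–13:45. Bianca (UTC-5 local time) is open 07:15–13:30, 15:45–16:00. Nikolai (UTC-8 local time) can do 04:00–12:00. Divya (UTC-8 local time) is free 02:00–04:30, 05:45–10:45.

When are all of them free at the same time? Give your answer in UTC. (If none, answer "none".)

Tomás in UTC: 10:30-11:15, 14:45-21:00 (add 8h to convert from UTC-8).
Ines in UTC: 14:15-19:00, 20:00-21:00 (add 5h to convert from UTC-5).
Yosef in UTC: 10:15-18:45 (add 5h to convert from UTC-5).
Carol in UTC: 13:30-18:45 (add 5h to convert from UTC-5).
Bianca in UTC: 12:15-18:30, 20:45-21:00 (add 5h to convert from UTC-5).
Nikolai in UTC: 12:00-20:00 (add 8h to convert from UTC-8).
Divya in UTC: 10:00-12:30, 13:45-18:45 (add 8h to convert from UTC-8).
Tomás ∩ Ines: 14:45-19:00, 20:00-21:00.
Tomás ∩ Ines ∩ Yosef: 14:45-18:45.
Tomás ∩ Ines ∩ Yosef ∩ Carol: 14:45-18:45.
Tomás ∩ Ines ∩ Yosef ∩ Carol ∩ Bianca: 14:45-18:30.
Tomás ∩ Ines ∩ Yosef ∩ Carol ∩ Bianca ∩ Nikolai: 14:45-18:30.
Tomás ∩ Ines ∩ Yosef ∩ Carol ∩ Bianca ∩ Nikolai ∩ Divya: 14:45-18:30.
So the common availability across everyone is 14:45-18:30.

14:45-18:30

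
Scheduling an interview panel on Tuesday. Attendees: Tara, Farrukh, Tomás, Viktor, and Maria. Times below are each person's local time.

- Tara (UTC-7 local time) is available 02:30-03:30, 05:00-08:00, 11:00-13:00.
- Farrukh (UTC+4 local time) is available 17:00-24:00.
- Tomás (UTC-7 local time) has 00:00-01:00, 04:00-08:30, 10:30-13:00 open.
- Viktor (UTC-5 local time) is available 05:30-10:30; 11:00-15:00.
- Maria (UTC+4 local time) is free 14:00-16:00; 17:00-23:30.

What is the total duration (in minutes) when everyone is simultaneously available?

210

Tara in UTC: 09:30-10:30, 12:00-15:00, 18:00-20:00 (add 7h to convert from UTC-7).
Farrukh in UTC: 13:00-20:00 (subtract 4h to convert from UTC+4).
Tomás in UTC: 07:00-08:00, 11:00-15:30, 17:30-20:00 (add 7h to convert from UTC-7).
Viktor in UTC: 10:30-15:30, 16:00-20:00 (add 5h to convert from UTC-5).
Maria in UTC: 10:00-12:00, 13:00-19:30 (subtract 4h to convert from UTC+4).
Tara ∩ Farrukh: 13:00-15:00, 18:00-20:00.
Tara ∩ Farrukh ∩ Tomás: 13:00-15:00, 18:00-20:00.
Tara ∩ Farrukh ∩ Tomás ∩ Viktor: 13:00-15:00, 18:00-20:00.
Tara ∩ Farrukh ∩ Tomás ∩ Viktor ∩ Maria: 13:00-15:00, 18:00-19:30.
Summing the common windows: 120 + 90 = 210 minutes.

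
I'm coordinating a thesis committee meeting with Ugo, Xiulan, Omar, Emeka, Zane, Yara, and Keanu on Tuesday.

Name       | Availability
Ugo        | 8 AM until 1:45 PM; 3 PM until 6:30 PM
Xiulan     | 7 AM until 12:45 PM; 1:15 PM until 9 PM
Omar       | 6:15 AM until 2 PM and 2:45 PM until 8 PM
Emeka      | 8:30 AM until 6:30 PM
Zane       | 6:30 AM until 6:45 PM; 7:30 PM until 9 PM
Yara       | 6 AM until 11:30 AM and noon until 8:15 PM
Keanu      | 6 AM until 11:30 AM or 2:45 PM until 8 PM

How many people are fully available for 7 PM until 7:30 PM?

4

Xiulan, Omar, Yara, and Keanu can make the full 19:00-19:30 slot — that's 4.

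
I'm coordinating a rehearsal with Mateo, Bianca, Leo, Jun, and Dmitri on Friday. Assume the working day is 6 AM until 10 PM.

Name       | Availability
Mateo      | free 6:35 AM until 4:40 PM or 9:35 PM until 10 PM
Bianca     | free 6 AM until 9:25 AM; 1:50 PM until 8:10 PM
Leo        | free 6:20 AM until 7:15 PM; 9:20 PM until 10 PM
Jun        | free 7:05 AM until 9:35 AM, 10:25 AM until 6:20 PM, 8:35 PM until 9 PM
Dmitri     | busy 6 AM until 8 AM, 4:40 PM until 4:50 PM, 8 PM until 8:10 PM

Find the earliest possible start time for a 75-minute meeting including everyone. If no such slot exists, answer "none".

08:00

Mateo free: 06:35-16:40, 21:35-22:00.
Bianca free: 06:00-09:25, 13:50-20:10.
Leo free: 06:20-19:15, 21:20-22:00.
Jun free: 07:05-09:35, 10:25-18:20, 20:35-21:00.
Dmitri free: 08:00-16:40, 16:50-20:00, 20:10-22:00 (invert busy blocks within the working day).
Mateo ∩ Bianca: 06:35-09:25, 13:50-16:40.
Mateo ∩ Bianca ∩ Leo: 06:35-09:25, 13:50-16:40.
Mateo ∩ Bianca ∩ Leo ∩ Jun: 07:05-09:25, 13:50-16:40.
Mateo ∩ Bianca ∩ Leo ∩ Jun ∩ Dmitri: 08:00-09:25, 13:50-16:40.
Those are the intersection windows.
The first common window of at least 75 minutes is 08:00-09:25, so the earliest start is 08:00.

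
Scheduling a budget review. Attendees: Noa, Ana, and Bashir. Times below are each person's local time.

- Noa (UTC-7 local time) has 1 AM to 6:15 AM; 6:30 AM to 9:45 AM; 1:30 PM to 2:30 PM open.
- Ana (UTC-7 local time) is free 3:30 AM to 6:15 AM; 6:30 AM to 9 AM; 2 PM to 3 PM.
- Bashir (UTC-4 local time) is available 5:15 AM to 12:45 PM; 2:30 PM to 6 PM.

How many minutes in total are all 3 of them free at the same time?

345

Noa in UTC: 08:00-13:15, 13:30-16:45, 20:30-21:30 (add 7h to convert from UTC-7).
Ana in UTC: 10:30-13:15, 13:30-16:00, 21:00-22:00 (add 7h to convert from UTC-7).
Bashir in UTC: 09:15-16:45, 18:30-22:00 (add 4h to convert from UTC-4).
Noa ∩ Ana: 10:30-13:15, 13:30-16:00, 21:00-21:30.
Noa ∩ Ana ∩ Bashir: 10:30-13:15, 13:30-16:00, 21:00-21:30.
So the common availability across everyone is 10:30-13:15, 13:30-16:00, 21:00-21:30.
Summing the common windows: 165 + 150 + 30 = 345 minutes.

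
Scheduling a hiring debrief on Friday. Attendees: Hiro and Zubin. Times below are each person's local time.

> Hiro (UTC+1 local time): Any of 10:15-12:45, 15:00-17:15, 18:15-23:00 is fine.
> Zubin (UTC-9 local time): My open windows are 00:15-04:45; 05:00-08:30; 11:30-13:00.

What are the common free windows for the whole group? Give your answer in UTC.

Hiro in UTC: 09:15-11:45, 14:00-16:15, 17:15-22:00 (subtract 1h to convert from UTC+1).
Zubin in UTC: 09:15-13:45, 14:00-17:30, 20:30-22:00 (add 9h to convert from UTC-9).
Hiro ∩ Zubin: 09:15-11:45, 14:00-16:15, 17:15-17:30, 20:30-22:00.

09:15-11:45, 14:00-16:15, 17:15-17:30, 20:30-22:00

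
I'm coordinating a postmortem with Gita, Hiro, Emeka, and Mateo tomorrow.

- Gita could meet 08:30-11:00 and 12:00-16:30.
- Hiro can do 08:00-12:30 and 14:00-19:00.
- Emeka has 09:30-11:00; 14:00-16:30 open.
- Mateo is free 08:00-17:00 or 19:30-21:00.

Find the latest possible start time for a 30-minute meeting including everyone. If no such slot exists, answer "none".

Gita ∩ Hiro: 08:30-11:00, 12:00-12:30, 14:00-16:30.
Gita ∩ Hiro ∩ Emeka: 09:30-11:00, 14:00-16:30.
Gita ∩ Hiro ∩ Emeka ∩ Mateo: 09:30-11:00, 14:00-16:30.
The last common window of at least 30 minutes is 14:00-16:30; a 30-minute meeting can start as late as 16:00 and still end by 16:30.

16:00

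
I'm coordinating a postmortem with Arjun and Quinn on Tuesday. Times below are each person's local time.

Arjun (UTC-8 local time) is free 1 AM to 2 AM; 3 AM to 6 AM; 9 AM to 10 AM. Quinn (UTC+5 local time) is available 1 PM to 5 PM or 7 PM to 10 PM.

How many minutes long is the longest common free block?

60

Arjun in UTC: 09:00-10:00, 11:00-14:00, 17:00-18:00 (add 8h to convert from UTC-8).
Quinn in UTC: 08:00-12:00, 14:00-17:00 (subtract 5h to convert from UTC+5).
Arjun ∩ Quinn: 09:00-10:00, 11:00-12:00.
Those are the intersection windows.
The longest is 09:00-10:00 at 60 minutes.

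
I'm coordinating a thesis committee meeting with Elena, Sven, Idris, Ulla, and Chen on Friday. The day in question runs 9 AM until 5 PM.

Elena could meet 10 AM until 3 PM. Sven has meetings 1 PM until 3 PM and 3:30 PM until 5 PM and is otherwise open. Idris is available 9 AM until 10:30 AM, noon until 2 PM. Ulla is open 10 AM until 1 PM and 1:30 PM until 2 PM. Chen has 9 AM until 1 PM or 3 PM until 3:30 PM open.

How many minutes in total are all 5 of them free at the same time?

Elena free: 10:00-15:00.
Sven free: 09:00-13:00, 15:00-15:30 (invert busy blocks within the working day).
Idris free: 09:00-10:30, 12:00-14:00.
Ulla free: 10:00-13:00, 13:30-14:00.
Chen free: 09:00-13:00, 15:00-15:30.
Elena ∩ Sven: 10:00-13:00.
Elena ∩ Sven ∩ Idris: 10:00-10:30, 12:00-13:00.
Elena ∩ Sven ∩ Idris ∩ Ulla: 10:00-10:30, 12:00-13:00.
Elena ∩ Sven ∩ Idris ∩ Ulla ∩ Chen: 10:00-10:30, 12:00-13:00.
Summing the common windows: 30 + 60 = 90 minutes.

90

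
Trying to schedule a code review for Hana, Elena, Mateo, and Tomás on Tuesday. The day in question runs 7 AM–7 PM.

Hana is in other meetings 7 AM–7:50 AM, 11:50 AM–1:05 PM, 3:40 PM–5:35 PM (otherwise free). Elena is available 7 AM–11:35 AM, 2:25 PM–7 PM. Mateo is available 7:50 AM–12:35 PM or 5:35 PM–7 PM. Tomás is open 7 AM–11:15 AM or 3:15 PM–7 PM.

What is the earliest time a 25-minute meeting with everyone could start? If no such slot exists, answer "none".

07:50

Hana free: 07:50-11:50, 13:05-15:40, 17:35-19:00 (invert busy blocks within the working day).
Elena free: 07:00-11:35, 14:25-19:00.
Mateo free: 07:50-12:35, 17:35-19:00.
Tomás free: 07:00-11:15, 15:15-19:00.
Hana ∩ Elena: 07:50-11:35, 14:25-15:40, 17:35-19:00.
Hana ∩ Elena ∩ Mateo: 07:50-11:35, 17:35-19:00.
Hana ∩ Elena ∩ Mateo ∩ Tomás: 07:50-11:15, 17:35-19:00.
The first common window of at least 25 minutes is 07:50-11:15, so the earliest start is 07:50.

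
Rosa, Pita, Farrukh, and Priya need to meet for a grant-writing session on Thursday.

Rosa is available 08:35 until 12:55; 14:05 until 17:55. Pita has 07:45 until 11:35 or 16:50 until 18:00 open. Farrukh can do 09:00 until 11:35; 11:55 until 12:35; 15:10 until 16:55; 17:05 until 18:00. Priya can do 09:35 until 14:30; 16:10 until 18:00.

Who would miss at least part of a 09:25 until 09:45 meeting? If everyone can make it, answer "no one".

Priya

Rosa: free for 09:25-09:45. Pita: free for 09:25-09:45. Farrukh: free for 09:25-09:45. Priya: not fully free for 09:25-09:45.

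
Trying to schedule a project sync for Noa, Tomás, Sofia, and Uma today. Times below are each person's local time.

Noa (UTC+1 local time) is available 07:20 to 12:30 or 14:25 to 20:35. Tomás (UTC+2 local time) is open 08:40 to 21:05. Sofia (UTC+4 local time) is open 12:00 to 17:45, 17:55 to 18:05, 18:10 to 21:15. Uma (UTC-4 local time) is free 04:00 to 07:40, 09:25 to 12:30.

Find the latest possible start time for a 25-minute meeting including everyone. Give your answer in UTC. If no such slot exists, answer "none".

Noa in UTC: 06:20-11:30, 13:25-19:35 (subtract 1h to convert from UTC+1).
Tomás in UTC: 06:40-19:05 (subtract 2h to convert from UTC+2).
Sofia in UTC: 08:00-13:45, 13:55-14:05, 14:10-17:15 (subtract 4h to convert from UTC+4).
Uma in UTC: 08:00-11:40, 13:25-16:30 (add 4h to convert from UTC-4).
Noa ∩ Tomás: 06:40-11:30, 13:25-19:05.
Noa ∩ Tomás ∩ Sofia: 08:00-11:30, 13:25-13:45, 13:55-14:05, 14:10-17:15.
Noa ∩ Tomás ∩ Sofia ∩ Uma: 08:00-11:30, 13:25-13:45, 13:55-14:05, 14:10-16:30.
So the common availability across everyone is 08:00-11:30, 13:25-13:45, 13:55-14:05, 14:10-16:30.
The last common window of at least 25 minutes is 14:10-16:30; a 25-minute meeting can start as late as 16:05 and still end by 16:30.

16:05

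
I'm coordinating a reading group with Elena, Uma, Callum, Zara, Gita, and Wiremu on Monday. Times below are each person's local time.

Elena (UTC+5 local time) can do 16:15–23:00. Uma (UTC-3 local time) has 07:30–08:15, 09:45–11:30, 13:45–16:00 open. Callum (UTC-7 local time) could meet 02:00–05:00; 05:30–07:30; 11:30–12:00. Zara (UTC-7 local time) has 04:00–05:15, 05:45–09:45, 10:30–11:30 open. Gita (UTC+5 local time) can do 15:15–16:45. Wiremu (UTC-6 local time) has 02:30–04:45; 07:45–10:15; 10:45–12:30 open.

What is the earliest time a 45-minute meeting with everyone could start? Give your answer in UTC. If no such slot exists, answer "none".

none

Elena in UTC: 11:15-18:00 (subtract 5h to convert from UTC+5).
Uma in UTC: 10:30-11:15, 12:45-14:30, 16:45-19:00 (add 3h to convert from UTC-3).
Callum in UTC: 09:00-12:00, 12:30-14:30, 18:30-19:00 (add 7h to convert from UTC-7).
Zara in UTC: 11:00-12:15, 12:45-16:45, 17:30-18:30 (add 7h to convert from UTC-7).
Gita in UTC: 10:15-11:45 (subtract 5h to convert from UTC+5).
Wiremu in UTC: 08:30-10:45, 13:45-16:15, 16:45-18:30 (add 6h to convert from UTC-6).
Elena ∩ Uma: 12:45-14:30, 16:45-18:00.
Elena ∩ Uma ∩ Callum: 12:45-14:30.
Elena ∩ Uma ∩ Callum ∩ Zara: 12:45-14:30.
Elena ∩ Uma ∩ Callum ∩ Zara ∩ Gita: ∅.
Elena ∩ Uma ∩ Callum ∩ Zara ∩ Gita ∩ Wiremu: ∅.
There is no time when everyone is free.
No common window is at least 45 minutes long.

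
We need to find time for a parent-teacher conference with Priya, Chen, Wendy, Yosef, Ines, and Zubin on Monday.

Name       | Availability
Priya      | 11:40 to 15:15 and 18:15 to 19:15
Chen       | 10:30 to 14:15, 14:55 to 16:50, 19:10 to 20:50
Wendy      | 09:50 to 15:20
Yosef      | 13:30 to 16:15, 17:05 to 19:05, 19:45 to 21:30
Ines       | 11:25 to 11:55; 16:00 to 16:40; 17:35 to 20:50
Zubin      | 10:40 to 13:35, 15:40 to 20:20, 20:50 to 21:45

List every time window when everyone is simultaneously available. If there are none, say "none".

none

Priya ∩ Chen: 11:40-14:15, 14:55-15:15, 19:10-19:15.
Priya ∩ Chen ∩ Wendy: 11:40-14:15, 14:55-15:15.
Priya ∩ Chen ∩ Wendy ∩ Yosef: 13:30-14:15, 14:55-15:15.
Priya ∩ Chen ∩ Wendy ∩ Yosef ∩ Ines: ∅.
Priya ∩ Chen ∩ Wendy ∩ Yosef ∩ Ines ∩ Zubin: ∅.
There is no time when everyone is free.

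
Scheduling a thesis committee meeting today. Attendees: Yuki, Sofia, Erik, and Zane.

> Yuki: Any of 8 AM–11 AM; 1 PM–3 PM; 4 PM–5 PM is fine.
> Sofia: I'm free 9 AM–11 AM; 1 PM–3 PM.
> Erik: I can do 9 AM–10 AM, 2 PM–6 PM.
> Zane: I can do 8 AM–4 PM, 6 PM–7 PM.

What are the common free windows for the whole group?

09:00-10:00, 14:00-15:00

Yuki ∩ Sofia: 09:00-11:00, 13:00-15:00.
Yuki ∩ Sofia ∩ Erik: 09:00-10:00, 14:00-15:00.
Yuki ∩ Sofia ∩ Erik ∩ Zane: 09:00-10:00, 14:00-15:00.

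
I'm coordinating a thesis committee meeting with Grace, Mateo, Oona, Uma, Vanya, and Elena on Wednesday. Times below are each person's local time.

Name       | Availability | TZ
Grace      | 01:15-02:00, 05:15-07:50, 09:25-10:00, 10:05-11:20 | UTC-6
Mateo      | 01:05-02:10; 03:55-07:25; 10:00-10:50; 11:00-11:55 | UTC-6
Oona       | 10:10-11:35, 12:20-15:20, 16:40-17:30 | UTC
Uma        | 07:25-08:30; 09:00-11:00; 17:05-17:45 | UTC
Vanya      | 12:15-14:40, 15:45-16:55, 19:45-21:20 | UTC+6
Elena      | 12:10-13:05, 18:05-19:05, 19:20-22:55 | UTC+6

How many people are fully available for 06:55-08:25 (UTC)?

1

Grace in UTC: 07:15-08:00, 11:15-13:50, 15:25-16:00, 16:05-17:20 (add 6h to convert from UTC-6).
Mateo in UTC: 07:05-08:10, 09:55-13:25, 16:00-16:50, 17:00-17:55 (add 6h to convert from UTC-6).
Oona in UTC: 10:10-11:35, 12:20-15:20, 16:40-17:30.
Uma in UTC: 07:25-08:30, 09:00-11:00, 17:05-17:45.
Vanya in UTC: 06:15-08:40, 09:45-10:55, 13:45-15:20 (subtract 6h to convert from UTC+6).
Elena in UTC: 06:10-07:05, 12:05-13:05, 13:20-16:55 (subtract 6h to convert from UTC+6).
Vanya can make the full 06:55-08:25 slot — that's 1.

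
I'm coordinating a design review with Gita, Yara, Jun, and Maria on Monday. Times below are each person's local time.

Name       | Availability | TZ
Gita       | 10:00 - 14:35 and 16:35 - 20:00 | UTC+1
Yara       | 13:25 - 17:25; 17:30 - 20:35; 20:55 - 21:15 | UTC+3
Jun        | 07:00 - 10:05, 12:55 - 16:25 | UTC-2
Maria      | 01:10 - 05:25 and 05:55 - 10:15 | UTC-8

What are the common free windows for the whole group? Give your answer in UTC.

10:25-12:05, 15:35-17:35, 17:55-18:15

Gita in UTC: 09:00-13:35, 15:35-19:00 (subtract 1h to convert from UTC+1).
Yara in UTC: 10:25-14:25, 14:30-17:35, 17:55-18:15 (subtract 3h to convert from UTC+3).
Jun in UTC: 09:00-12:05, 14:55-18:25 (add 2h to convert from UTC-2).
Maria in UTC: 09:10-13:25, 13:55-18:15 (add 8h to convert from UTC-8).
Gita ∩ Yara: 10:25-13:35, 15:35-17:35, 17:55-18:15.
Gita ∩ Yara ∩ Jun: 10:25-12:05, 15:35-17:35, 17:55-18:15.
Gita ∩ Yara ∩ Jun ∩ Maria: 10:25-12:05, 15:35-17:35, 17:55-18:15.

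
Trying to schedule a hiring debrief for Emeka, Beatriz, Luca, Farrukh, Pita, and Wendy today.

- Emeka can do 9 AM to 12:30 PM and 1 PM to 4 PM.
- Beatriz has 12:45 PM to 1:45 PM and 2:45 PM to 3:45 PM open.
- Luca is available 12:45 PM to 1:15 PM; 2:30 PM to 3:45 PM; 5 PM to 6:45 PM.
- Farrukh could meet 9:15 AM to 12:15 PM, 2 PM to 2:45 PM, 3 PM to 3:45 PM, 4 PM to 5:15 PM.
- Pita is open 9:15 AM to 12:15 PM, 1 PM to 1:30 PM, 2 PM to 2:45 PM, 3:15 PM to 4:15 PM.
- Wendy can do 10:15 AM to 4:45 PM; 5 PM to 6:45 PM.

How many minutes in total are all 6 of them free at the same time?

Emeka ∩ Beatriz: 13:00-13:45, 14:45-15:45.
Emeka ∩ Beatriz ∩ Luca: 13:00-13:15, 14:45-15:45.
Emeka ∩ Beatriz ∩ Luca ∩ Farrukh: 15:00-15:45.
Emeka ∩ Beatriz ∩ Luca ∩ Farrukh ∩ Pita: 15:15-15:45.
Emeka ∩ Beatriz ∩ Luca ∩ Farrukh ∩ Pita ∩ Wendy: 15:15-15:45.
That's a single block of 30 minutes.

30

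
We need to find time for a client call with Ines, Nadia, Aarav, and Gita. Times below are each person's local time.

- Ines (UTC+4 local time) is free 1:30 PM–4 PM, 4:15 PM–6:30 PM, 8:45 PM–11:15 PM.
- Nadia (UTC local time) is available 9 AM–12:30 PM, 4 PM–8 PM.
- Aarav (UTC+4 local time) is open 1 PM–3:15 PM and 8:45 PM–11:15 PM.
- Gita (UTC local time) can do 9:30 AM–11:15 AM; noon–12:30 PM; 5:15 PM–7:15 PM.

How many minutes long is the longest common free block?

120

Ines in UTC: 09:30-12:00, 12:15-14:30, 16:45-19:15 (subtract 4h to convert from UTC+4).
Nadia in UTC: 09:00-12:30, 16:00-20:00.
Aarav in UTC: 09:00-11:15, 16:45-19:15 (subtract 4h to convert from UTC+4).
Gita in UTC: 09:30-11:15, 12:00-12:30, 17:15-19:15.
Ines ∩ Nadia: 09:30-12:00, 12:15-12:30, 16:45-19:15.
Ines ∩ Nadia ∩ Aarav: 09:30-11:15, 16:45-19:15.
Ines ∩ Nadia ∩ Aarav ∩ Gita: 09:30-11:15, 17:15-19:15.
The longest is 17:15-19:15 at 120 minutes.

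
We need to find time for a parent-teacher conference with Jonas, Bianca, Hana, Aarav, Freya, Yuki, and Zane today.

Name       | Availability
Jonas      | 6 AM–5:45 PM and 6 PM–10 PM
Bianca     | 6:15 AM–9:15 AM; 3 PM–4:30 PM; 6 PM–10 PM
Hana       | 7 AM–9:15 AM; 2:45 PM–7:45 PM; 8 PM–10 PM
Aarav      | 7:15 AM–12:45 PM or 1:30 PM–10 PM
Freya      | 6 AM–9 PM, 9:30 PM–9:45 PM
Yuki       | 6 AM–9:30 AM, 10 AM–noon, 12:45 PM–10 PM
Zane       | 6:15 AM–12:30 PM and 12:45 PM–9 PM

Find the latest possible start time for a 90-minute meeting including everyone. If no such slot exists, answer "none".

Jonas ∩ Bianca: 06:15-09:15, 15:00-16:30, 18:00-22:00.
Jonas ∩ Bianca ∩ Hana: 07:00-09:15, 15:00-16:30, 18:00-19:45, 20:00-22:00.
Jonas ∩ Bianca ∩ Hana ∩ Aarav: 07:15-09:15, 15:00-16:30, 18:00-19:45, 20:00-22:00.
Jonas ∩ Bianca ∩ Hana ∩ Aarav ∩ Freya: 07:15-09:15, 15:00-16:30, 18:00-19:45, 20:00-21:00, 21:30-21:45.
Jonas ∩ Bianca ∩ Hana ∩ Aarav ∩ Freya ∩ Yuki: 07:15-09:15, 15:00-16:30, 18:00-19:45, 20:00-21:00, 21:30-21:45.
Jonas ∩ Bianca ∩ Hana ∩ Aarav ∩ Freya ∩ Yuki ∩ Zane: 07:15-09:15, 15:00-16:30, 18:00-19:45, 20:00-21:00.
The last common window of at least 90 minutes is 18:00-19:45; a 90-minute meeting can start as late as 18:15 and still end by 19:45.

18:15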